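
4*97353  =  389412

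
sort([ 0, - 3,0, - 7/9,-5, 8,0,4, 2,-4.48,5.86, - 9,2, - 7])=[ - 9,-7, - 5, - 4.48,  -  3,  -  7/9,0 , 0,0, 2, 2,  4,5.86,8] 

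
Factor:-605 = -5^1*11^2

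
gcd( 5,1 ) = 1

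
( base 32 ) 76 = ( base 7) 446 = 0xe6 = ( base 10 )230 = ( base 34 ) 6Q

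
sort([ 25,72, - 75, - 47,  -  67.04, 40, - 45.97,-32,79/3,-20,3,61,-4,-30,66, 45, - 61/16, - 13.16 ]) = [ - 75,-67.04, - 47, - 45.97,-32,-30, - 20,-13.16, - 4, - 61/16, 3,  25,79/3,40, 45, 61,66,72]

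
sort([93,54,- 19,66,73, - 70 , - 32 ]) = [  -  70, - 32, - 19,54, 66,73, 93]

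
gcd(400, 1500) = 100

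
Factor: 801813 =3^1*267271^1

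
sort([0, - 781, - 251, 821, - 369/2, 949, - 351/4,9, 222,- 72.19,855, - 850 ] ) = [ - 850,  -  781,  -  251, - 369/2,  -  351/4, - 72.19, 0, 9,222, 821, 855,949]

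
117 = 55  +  62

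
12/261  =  4/87 = 0.05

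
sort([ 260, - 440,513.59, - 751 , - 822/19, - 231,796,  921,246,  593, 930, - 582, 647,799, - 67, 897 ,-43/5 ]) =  [ - 751, - 582,-440, - 231, - 67, - 822/19, - 43/5, 246, 260,513.59,593 , 647,796,799, 897,921 , 930] 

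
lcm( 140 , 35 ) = 140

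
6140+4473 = 10613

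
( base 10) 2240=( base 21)51e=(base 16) 8c0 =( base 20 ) 5c0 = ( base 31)2A8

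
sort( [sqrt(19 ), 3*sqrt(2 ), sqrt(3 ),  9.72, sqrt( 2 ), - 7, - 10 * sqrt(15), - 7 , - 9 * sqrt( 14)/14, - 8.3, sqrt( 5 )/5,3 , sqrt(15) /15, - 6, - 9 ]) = [-10*sqrt(15),-9,-8.3, - 7, - 7, - 6, - 9*sqrt(14)/14,  sqrt(15 ) /15, sqrt(5 )/5,sqrt(2) , sqrt(3), 3, 3 * sqrt( 2 ), sqrt(19) , 9.72 ]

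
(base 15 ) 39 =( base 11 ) 4a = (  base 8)66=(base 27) 20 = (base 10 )54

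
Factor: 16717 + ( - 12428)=4289^1 = 4289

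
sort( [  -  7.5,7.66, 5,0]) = [ - 7.5,0,5,7.66]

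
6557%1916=809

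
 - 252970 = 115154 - 368124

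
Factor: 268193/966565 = 5^( - 1) * 79^( - 1 ) *269^1*997^1*2447^(  -  1 ) 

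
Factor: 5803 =7^1*829^1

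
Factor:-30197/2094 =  - 2^( - 1) * 3^ ( - 1) * 349^( - 1)*30197^1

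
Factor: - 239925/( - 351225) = 3^(-1)*223^( - 1 )*457^1 = 457/669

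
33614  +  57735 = 91349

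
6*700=4200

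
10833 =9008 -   -  1825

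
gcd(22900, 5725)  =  5725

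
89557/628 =142 + 381/628=142.61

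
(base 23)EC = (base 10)334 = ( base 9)411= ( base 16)14e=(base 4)11032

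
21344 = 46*464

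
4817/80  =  60 + 17/80  =  60.21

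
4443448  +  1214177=5657625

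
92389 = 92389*1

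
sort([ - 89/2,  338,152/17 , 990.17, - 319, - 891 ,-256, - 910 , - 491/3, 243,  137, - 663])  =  [-910 , - 891, - 663,-319,-256, - 491/3,- 89/2,152/17, 137, 243,338,  990.17] 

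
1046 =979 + 67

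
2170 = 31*70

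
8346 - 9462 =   -  1116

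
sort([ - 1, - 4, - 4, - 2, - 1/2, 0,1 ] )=[ - 4,-4,- 2, - 1, - 1/2,0, 1]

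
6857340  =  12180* 563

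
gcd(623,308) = 7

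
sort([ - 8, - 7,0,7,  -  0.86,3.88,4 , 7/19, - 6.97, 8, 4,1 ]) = [ - 8 , -7,  -  6.97,  -  0.86 , 0,  7/19,1 , 3.88, 4, 4, 7, 8] 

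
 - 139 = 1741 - 1880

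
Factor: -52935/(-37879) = 3^1*5^1 * 3529^1*37879^ (- 1)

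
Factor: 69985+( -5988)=63997^1=63997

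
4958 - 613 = 4345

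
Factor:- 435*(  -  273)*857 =3^2*5^1*7^1*13^1*29^1*857^1 = 101773035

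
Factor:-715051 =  - 149^1*4799^1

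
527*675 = 355725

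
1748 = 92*19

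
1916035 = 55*34837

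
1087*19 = 20653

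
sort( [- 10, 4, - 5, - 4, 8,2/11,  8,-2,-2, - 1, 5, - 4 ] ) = [ - 10, - 5, - 4, - 4,-2, - 2, - 1  ,  2/11  ,  4,5,8, 8]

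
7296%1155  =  366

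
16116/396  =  40  +  23/33 = 40.70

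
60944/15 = 4062 + 14/15 = 4062.93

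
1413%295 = 233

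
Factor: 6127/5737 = 11^1*557^1*5737^( - 1 )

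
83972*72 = 6045984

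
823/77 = 10 + 53/77 = 10.69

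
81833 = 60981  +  20852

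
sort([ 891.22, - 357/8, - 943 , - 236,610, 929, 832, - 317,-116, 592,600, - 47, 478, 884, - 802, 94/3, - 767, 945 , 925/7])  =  [- 943,- 802 , - 767  , - 317, - 236,-116, - 47, - 357/8, 94/3, 925/7, 478, 592, 600,610 , 832, 884, 891.22, 929, 945 ] 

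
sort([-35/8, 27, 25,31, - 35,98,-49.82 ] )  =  [ - 49.82, - 35, - 35/8,25,27,31,98 ] 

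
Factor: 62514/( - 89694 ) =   -  23/33=-3^( - 1 )*11^( -1)* 23^1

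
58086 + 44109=102195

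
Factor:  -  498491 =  - 7^1 *17^1*59^1*71^1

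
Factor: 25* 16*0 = 0 = 0^1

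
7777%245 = 182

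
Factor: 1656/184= 9 = 3^2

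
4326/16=270 + 3/8 = 270.38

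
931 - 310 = 621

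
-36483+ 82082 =45599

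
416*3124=1299584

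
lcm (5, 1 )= 5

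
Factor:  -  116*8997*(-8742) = 9123605784=2^3*3^2*29^1 * 31^1 *47^1 * 2999^1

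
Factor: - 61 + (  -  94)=-5^1*31^1 = - 155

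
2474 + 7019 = 9493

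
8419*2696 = 22697624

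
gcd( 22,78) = 2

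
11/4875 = 11/4875=0.00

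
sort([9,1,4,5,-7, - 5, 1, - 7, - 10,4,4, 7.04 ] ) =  [ - 10, - 7, - 7, - 5, 1,1,  4, 4, 4,5,7.04,9 ]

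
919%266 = 121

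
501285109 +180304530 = 681589639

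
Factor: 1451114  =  2^1 * 7^1*103651^1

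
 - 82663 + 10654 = -72009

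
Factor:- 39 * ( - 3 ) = 117 = 3^2 * 13^1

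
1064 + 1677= 2741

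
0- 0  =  0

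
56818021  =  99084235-42266214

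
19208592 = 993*19344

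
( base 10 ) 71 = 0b1000111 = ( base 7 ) 131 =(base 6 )155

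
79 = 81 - 2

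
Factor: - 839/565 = -5^ ( - 1)*113^( - 1)*839^1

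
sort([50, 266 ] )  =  [ 50,266] 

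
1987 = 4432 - 2445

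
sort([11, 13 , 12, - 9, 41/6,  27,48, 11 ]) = [ - 9,  41/6, 11, 11 , 12, 13  ,  27,48]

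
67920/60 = 1132 = 1132.00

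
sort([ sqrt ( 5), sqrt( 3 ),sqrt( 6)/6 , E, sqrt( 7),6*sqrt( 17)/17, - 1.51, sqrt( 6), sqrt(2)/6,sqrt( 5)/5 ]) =[ - 1.51, sqrt(2)/6, sqrt(6 )/6, sqrt( 5) /5, 6*sqrt(17) /17,sqrt(3), sqrt(5 ), sqrt( 6) , sqrt( 7 ),  E]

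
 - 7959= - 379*21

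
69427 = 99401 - 29974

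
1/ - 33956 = -1 + 33955/33956 = - 0.00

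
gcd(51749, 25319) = 1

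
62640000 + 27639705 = 90279705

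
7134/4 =3567/2 = 1783.50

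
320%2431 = 320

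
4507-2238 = 2269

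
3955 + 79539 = 83494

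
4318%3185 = 1133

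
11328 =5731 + 5597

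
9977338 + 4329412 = 14306750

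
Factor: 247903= 157^1*1579^1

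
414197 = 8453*49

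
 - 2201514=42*(  -  52417 )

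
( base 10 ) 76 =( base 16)4c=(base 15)51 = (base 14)56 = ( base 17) 48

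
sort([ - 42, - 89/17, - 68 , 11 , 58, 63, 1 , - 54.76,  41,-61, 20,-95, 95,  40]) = [-95,-68,-61,-54.76, - 42,  -  89/17,1, 11, 20 , 40,41,58 , 63,  95]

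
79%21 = 16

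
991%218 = 119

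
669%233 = 203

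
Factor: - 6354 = -2^1*3^2*353^1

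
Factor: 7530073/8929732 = 2^( - 2)*7^( - 1 )*318919^( - 1)*7530073^1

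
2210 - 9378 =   -  7168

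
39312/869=45 + 207/869= 45.24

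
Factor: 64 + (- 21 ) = 43 = 43^1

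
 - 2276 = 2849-5125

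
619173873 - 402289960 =216883913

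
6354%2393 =1568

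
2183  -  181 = 2002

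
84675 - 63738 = 20937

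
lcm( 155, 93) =465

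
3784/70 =1892/35 = 54.06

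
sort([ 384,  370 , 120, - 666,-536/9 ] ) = [ - 666, - 536/9,120,370, 384 ] 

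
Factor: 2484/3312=3/4 =2^(-2 )* 3^1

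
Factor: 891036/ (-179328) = -159/32 = - 2^( - 5 )*3^1*53^1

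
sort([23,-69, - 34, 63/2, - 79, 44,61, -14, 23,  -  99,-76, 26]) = [ -99,-79, -76,  -  69,  -  34 , - 14, 23, 23,26, 63/2,44, 61 ] 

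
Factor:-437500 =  - 2^2 * 5^6*7^1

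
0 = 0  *96000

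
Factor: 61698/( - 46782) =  - 91/69 = - 3^( - 1) *7^1*13^1  *  23^( - 1) 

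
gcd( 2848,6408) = 712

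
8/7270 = 4/3635= 0.00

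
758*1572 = 1191576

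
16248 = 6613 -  - 9635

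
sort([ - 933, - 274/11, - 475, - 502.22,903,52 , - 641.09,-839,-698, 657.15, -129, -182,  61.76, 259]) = [-933, - 839, - 698, - 641.09, - 502.22, - 475, - 182, -129,-274/11,52, 61.76 , 259,657.15, 903]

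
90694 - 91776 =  - 1082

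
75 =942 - 867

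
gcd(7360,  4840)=40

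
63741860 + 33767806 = 97509666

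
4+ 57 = 61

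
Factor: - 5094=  - 2^1*3^2*283^1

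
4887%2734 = 2153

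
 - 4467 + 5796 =1329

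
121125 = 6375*19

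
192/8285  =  192/8285 = 0.02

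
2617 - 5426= - 2809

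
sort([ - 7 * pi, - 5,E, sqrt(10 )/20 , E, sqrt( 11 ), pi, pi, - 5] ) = [ -7*pi, - 5, -5, sqrt( 10) /20,E, E, pi,pi,sqrt( 11)]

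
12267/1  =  12267 = 12267.00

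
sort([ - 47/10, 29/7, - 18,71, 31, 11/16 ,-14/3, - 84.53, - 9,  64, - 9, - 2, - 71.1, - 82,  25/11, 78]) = [ - 84.53, - 82,- 71.1, - 18, - 9, - 9, - 47/10, - 14/3,-2, 11/16,  25/11,29/7,  31  ,  64,71 , 78]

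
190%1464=190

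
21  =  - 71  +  92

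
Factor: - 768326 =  - 2^1* 13^1 * 29^1 * 1019^1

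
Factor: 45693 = 3^2 * 5077^1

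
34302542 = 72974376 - 38671834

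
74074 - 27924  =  46150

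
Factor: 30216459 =3^1*7^1*13^1*151^1*733^1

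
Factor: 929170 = 2^1*5^1*11^1*8447^1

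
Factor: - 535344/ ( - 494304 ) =2^(-1 ) *271^( - 1)* 587^1=587/542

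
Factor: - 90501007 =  - 90501007^1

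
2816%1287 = 242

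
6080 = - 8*(- 760 )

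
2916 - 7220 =  -  4304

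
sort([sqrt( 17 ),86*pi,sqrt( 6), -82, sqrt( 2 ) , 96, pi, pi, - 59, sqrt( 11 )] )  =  [ - 82, - 59, sqrt (2 ),sqrt(6), pi,pi,sqrt(11 ), sqrt (17 ), 96, 86 *pi ] 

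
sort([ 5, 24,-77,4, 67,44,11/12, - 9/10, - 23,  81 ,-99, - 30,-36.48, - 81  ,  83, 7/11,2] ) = [ - 99,  -  81,  -  77,-36.48,-30 , - 23, - 9/10, 7/11, 11/12,  2, 4,5,24, 44, 67,81, 83]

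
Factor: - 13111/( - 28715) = 5^(- 1)*7^1* 1873^1 * 5743^( - 1) 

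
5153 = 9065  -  3912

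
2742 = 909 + 1833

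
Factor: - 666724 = - 2^2*23^1*7247^1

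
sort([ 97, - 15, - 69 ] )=[  -  69, - 15 , 97]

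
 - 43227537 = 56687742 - 99915279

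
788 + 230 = 1018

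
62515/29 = 62515/29 = 2155.69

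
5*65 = 325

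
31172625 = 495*62975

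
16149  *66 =1065834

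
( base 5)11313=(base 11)698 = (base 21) 1ie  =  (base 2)1101000001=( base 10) 833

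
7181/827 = 8 + 565/827= 8.68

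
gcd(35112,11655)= 21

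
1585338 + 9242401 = 10827739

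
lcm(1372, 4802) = 9604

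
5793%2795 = 203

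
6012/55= 6012/55 = 109.31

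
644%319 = 6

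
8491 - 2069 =6422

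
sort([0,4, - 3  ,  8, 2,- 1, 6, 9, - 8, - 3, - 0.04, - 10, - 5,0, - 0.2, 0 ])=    [ - 10 , - 8, -5, - 3, - 3, - 1, - 0.2, - 0.04 , 0,0, 0,2,4, 6,  8 , 9]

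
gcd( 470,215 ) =5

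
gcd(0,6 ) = 6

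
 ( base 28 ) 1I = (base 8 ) 56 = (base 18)2a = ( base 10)46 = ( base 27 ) 1J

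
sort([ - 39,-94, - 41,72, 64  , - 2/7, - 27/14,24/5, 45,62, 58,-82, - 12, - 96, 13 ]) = [ - 96  ,- 94, -82, - 41  , - 39, - 12, - 27/14, - 2/7, 24/5,13, 45, 58 , 62,64,72 ]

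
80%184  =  80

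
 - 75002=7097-82099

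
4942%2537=2405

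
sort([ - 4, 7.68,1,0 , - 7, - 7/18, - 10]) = [ - 10 , - 7, - 4,-7/18,0 , 1, 7.68] 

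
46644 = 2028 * 23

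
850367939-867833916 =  - 17465977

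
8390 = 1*8390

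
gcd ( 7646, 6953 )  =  1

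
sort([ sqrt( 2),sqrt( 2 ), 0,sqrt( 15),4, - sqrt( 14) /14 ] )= [ - sqrt( 14) /14,0,sqrt( 2),sqrt( 2 ),sqrt(15), 4]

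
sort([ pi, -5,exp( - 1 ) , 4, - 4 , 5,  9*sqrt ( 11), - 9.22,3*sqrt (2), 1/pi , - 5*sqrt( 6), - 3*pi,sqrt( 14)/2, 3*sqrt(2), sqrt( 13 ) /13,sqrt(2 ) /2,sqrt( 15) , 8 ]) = [ - 5*sqrt(6 ),  -  3 * pi, - 9.22 , - 5, - 4 , sqrt(13)/13 , 1/pi,exp( - 1),sqrt(2)/2, sqrt(14)/2,pi, sqrt ( 15),4,3*sqrt( 2 ), 3*sqrt(2), 5,8,  9* sqrt( 11 )]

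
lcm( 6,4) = 12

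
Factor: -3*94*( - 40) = 2^4 * 3^1*5^1*47^1 = 11280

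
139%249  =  139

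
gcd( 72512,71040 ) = 64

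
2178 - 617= 1561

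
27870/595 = 5574/119 = 46.84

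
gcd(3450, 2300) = 1150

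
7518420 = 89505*84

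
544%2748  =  544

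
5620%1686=562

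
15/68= 15/68 = 0.22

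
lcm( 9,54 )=54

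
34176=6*5696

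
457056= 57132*8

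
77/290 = 77/290=0.27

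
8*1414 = 11312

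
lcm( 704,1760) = 3520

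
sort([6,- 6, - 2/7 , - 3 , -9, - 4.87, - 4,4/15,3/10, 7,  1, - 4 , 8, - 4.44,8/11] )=[ - 9,-6  , - 4.87,-4.44, - 4, - 4, - 3, - 2/7,4/15, 3/10,8/11, 1,6, 7,  8 ]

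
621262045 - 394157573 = 227104472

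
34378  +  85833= 120211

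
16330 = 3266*5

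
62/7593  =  62/7593 = 0.01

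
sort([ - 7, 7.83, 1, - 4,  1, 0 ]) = [ - 7, - 4 , 0, 1,1 , 7.83] 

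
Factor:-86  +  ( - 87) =  -  173  =  - 173^1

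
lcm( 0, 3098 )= 0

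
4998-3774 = 1224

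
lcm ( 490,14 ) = 490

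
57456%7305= 6321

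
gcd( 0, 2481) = 2481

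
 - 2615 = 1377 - 3992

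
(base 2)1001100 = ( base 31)2E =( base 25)31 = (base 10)76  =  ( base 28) 2k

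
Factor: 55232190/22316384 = 2^( - 4 )* 3^2*5^1 * 13^1*47207^1 * 697387^( - 1) = 27616095/11158192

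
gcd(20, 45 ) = 5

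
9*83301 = 749709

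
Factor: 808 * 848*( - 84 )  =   - 57555456 = -  2^9 * 3^1*7^1*53^1*101^1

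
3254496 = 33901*96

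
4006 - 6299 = - 2293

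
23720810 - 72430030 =-48709220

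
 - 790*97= - 76630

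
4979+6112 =11091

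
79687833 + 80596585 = 160284418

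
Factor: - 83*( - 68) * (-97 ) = - 2^2*17^1 * 83^1*97^1=- 547468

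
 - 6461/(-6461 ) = 1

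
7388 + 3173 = 10561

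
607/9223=607/9223=0.07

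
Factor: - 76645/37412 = - 2^( - 2)*5^1*47^( - 1)*199^ (-1)*15329^1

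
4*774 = 3096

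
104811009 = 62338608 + 42472401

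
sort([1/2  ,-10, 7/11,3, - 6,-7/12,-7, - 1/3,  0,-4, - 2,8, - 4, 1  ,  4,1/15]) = [ - 10 ,-7, - 6, - 4,-4 ,-2, - 7/12, - 1/3  ,  0,1/15,1/2,7/11, 1, 3, 4, 8 ] 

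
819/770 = 1 + 7/110 = 1.06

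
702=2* 351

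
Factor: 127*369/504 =2^( - 3) *7^( - 1 ) * 41^1 * 127^1 = 5207/56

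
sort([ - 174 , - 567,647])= [ - 567,-174,647]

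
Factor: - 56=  - 2^3* 7^1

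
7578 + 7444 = 15022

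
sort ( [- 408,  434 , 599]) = [ - 408, 434, 599]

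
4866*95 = 462270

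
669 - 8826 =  - 8157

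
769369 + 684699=1454068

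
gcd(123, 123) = 123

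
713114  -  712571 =543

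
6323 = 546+5777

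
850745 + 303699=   1154444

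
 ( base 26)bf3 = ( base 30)8kt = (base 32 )7kl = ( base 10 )7829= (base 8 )17225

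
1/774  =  1/774= 0.00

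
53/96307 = 53/96307 = 0.00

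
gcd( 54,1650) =6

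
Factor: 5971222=2^1*2985611^1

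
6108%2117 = 1874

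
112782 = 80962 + 31820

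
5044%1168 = 372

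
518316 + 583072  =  1101388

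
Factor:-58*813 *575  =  -2^1 * 3^1 * 5^2 * 23^1*29^1*271^1 = -27113550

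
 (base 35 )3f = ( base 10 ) 120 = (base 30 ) 40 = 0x78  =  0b1111000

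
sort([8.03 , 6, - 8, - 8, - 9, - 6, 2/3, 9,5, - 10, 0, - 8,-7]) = [ - 10, - 9, - 8, - 8,-8, - 7, - 6, 0, 2/3,5,6,8.03, 9 ] 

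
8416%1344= 352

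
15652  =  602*26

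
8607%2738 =393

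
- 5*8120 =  - 40600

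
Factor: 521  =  521^1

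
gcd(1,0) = 1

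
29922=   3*9974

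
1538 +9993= 11531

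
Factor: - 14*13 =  - 182=- 2^1*7^1*13^1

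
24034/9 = 2670 + 4/9 = 2670.44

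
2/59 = 2/59 =0.03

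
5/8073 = 5/8073 = 0.00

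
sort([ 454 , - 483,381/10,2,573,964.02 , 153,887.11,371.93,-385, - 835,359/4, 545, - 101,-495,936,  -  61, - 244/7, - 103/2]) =[ - 835, - 495,-483, - 385, -101, - 61,- 103/2 , - 244/7,2,381/10,  359/4,153,371.93,454,545, 573,887.11, 936,964.02 ]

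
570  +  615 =1185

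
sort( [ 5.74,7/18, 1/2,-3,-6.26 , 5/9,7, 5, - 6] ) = [-6.26, - 6,-3,7/18 , 1/2, 5/9, 5,5.74,7 ] 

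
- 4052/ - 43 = 94 + 10/43 = 94.23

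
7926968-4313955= 3613013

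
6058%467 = 454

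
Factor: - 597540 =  - 2^2*3^1*5^1*23^1*433^1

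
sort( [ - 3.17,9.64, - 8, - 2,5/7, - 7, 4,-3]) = [ - 8, - 7, - 3.17,- 3,-2,5/7,4,9.64 ] 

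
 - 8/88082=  - 4/44041 = - 0.00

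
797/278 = 2 + 241/278 = 2.87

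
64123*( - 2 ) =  -128246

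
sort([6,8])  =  [6,8]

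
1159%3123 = 1159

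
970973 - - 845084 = 1816057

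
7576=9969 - 2393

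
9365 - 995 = 8370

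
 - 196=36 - 232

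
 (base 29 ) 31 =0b1011000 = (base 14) 64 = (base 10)88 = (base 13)6A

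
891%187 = 143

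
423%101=19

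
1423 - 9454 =- 8031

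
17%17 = 0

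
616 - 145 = 471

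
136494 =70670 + 65824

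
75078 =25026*3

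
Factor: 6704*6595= 44212880 = 2^4*5^1 * 419^1*1319^1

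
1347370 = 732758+614612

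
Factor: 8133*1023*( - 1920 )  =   - 2^7*3^3*5^1*11^1*31^1*2711^1 = - 15974513280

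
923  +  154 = 1077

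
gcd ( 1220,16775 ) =305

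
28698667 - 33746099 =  - 5047432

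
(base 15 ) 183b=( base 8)12157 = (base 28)6in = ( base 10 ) 5231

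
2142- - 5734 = 7876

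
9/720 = 1/80 = 0.01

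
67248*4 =268992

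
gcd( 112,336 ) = 112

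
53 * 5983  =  317099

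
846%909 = 846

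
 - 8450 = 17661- 26111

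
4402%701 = 196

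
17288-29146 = -11858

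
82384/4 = 20596= 20596.00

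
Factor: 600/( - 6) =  - 2^2*  5^2 = - 100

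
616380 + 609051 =1225431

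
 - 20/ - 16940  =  1/847 = 0.00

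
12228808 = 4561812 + 7666996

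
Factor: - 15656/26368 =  - 2^( - 5 )*19^1 = - 19/32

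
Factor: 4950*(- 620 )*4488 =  - 13773672000 = - 2^6*3^3*5^3 * 11^2*17^1 * 31^1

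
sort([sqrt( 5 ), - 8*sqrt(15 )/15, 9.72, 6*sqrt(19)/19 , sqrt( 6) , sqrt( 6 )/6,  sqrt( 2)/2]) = [ - 8 *sqrt( 15)/15, sqrt(6 )/6 , sqrt(2 )/2,  6 * sqrt( 19)/19,sqrt ( 5),  sqrt( 6 ),9.72]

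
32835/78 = 10945/26 = 420.96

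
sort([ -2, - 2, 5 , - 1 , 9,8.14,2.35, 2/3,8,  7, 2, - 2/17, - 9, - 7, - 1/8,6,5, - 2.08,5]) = [ - 9 , - 7, - 2.08, - 2, - 2, - 1, - 1/8, - 2/17, 2/3 , 2,2.35,  5,5,5,6, 7, 8,8.14,9]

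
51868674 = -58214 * ( - 891)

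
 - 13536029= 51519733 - 65055762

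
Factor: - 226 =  - 2^1 * 113^1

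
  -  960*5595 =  - 5371200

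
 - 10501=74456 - 84957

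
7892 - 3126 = 4766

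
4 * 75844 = 303376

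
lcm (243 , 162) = 486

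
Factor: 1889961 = 3^1*629987^1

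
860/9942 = 430/4971 =0.09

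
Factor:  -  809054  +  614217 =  - 17^1 *73^1*157^1  =  - 194837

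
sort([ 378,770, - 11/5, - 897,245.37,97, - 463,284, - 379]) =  [ - 897, - 463, - 379, - 11/5,97,245.37,284,378,  770 ] 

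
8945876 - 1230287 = 7715589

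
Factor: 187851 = 3^1 * 62617^1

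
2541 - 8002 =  - 5461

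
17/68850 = 1/4050 = 0.00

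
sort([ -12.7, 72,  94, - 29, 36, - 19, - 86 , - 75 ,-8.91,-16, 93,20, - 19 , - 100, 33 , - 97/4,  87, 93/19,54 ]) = [ - 100,-86, -75, - 29, - 97/4, - 19, - 19, - 16 , - 12.7,  -  8.91 , 93/19,20,33, 36 , 54, 72 , 87,  93,94 ]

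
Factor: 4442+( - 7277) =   -  3^4*5^1*7^1 = -2835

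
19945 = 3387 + 16558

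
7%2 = 1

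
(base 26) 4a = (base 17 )6C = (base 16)72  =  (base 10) 114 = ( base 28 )42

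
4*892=3568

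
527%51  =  17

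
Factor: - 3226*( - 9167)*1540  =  45542022680 = 2^3*5^1 * 7^1* 11^1 * 89^1*103^1*1613^1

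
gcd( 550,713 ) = 1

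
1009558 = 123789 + 885769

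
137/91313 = 137/91313= 0.00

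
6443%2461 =1521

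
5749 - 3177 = 2572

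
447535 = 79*5665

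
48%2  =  0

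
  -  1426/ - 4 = 713/2 = 356.50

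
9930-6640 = 3290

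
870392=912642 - 42250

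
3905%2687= 1218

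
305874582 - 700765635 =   -  394891053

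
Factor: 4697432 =2^3*587179^1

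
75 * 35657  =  2674275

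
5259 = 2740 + 2519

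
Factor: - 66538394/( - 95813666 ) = 17^( - 1) * 239^( - 1)*283^1*907^( - 1 )*9043^1  =  2559169/3685141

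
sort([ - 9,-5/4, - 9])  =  [ - 9, - 9, - 5/4 ] 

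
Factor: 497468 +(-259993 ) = 5^2 * 7^1*23^1*59^1 = 237475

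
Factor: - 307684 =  - 2^2*13^1*61^1*97^1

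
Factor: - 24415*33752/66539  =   - 824055080/66539 =- 2^3 * 5^1*11^ ( - 1)*19^1*23^( - 1)*257^1*  263^( - 1)*4219^1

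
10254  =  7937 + 2317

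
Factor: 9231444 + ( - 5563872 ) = 2^2*3^3*29^1*1171^1 =3667572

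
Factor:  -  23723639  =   - 23723639^1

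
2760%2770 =2760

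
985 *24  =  23640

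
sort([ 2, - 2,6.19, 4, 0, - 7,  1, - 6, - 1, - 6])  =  [ - 7 , - 6, - 6, - 2, - 1, 0,1, 2,4,6.19 ] 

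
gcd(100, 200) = 100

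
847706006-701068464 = 146637542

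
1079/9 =119 +8/9 = 119.89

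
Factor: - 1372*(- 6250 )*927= 2^3*3^2*5^5*7^3*103^1   =  7949025000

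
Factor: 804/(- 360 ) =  - 67/30=   -  2^( - 1 )*3^( - 1)*5^( - 1)*67^1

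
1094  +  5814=6908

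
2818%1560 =1258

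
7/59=7/59 = 0.12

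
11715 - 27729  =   - 16014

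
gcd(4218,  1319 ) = 1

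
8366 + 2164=10530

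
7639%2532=43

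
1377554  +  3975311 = 5352865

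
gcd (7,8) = 1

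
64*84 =5376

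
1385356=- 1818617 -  - 3203973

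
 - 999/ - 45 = 111/5 = 22.20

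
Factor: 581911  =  11^1*52901^1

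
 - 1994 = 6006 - 8000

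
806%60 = 26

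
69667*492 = 34276164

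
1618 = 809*2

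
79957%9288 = 5653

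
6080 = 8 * 760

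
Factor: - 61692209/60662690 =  - 2^( - 1)*5^(-1 )*11^( -1)*37^1*223^( - 1)*2473^( - 1)*1667357^1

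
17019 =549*31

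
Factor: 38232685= 5^1*1619^1*4723^1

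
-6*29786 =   -  178716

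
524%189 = 146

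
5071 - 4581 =490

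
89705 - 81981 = 7724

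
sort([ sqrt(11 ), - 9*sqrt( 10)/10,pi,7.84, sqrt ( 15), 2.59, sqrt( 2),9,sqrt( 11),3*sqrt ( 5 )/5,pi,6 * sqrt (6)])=[ - 9*sqrt( 10 )/10,3 * sqrt( 5)/5, sqrt( 2),2.59, pi,pi,sqrt( 11 ),  sqrt( 11 ),sqrt( 15) , 7.84,9,6*sqrt( 6) ]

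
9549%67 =35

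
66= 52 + 14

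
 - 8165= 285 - 8450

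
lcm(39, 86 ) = 3354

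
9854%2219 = 978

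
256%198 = 58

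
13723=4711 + 9012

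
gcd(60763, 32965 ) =1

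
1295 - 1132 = 163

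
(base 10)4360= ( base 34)3q8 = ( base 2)1000100001000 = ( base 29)55A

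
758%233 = 59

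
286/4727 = 286/4727 = 0.06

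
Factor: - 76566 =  - 2^1*3^1*7^1*1823^1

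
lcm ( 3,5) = 15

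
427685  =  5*85537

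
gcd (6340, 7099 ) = 1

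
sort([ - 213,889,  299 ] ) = [- 213,299 , 889]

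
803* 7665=6154995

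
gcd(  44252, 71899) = 1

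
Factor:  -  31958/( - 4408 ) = 29/4  =  2^( - 2 )*29^1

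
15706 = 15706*1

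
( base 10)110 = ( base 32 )3e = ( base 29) 3N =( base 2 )1101110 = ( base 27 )42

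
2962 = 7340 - 4378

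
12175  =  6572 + 5603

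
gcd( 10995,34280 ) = 5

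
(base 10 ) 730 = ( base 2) 1011011010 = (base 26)122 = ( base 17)28G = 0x2da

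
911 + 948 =1859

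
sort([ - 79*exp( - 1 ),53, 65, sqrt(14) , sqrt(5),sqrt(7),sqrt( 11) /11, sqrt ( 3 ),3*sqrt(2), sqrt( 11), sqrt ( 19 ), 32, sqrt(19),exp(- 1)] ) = [ - 79*exp ( - 1),  sqrt(11) /11, exp( - 1),sqrt(3 ),  sqrt( 5 ),sqrt(7),sqrt( 11), sqrt ( 14),3 * sqrt(2 ) , sqrt( 19), sqrt(19),  32, 53,  65 ]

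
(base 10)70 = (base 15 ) 4a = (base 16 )46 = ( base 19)3D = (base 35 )20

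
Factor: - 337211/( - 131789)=719/281 = 281^( - 1)*719^1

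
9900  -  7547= 2353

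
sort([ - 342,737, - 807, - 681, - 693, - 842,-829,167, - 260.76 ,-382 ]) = [ - 842, - 829, - 807,-693, - 681, - 382, -342, - 260.76,167,737]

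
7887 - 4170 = 3717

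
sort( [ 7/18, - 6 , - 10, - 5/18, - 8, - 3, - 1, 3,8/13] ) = [ - 10,-8 , - 6, - 3 ,-1, - 5/18,7/18,8/13,3 ] 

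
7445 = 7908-463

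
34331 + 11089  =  45420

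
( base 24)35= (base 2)1001101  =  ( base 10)77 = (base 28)2L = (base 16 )4d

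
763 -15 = 748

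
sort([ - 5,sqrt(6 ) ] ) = [ - 5, sqrt(6)]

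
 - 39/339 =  - 1 + 100/113 = - 0.12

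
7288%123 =31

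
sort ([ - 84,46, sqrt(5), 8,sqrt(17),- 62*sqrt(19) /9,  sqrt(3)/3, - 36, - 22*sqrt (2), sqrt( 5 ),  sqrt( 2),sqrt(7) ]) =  [ -84 , - 36, -22*sqrt(2),  -  62 * sqrt(19)/9,sqrt(3)/3,sqrt ( 2 ),sqrt(5),sqrt(5),sqrt( 7),sqrt( 17),8,46]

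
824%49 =40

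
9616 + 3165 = 12781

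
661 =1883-1222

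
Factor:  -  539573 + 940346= 3^1 * 103^1*1297^1 = 400773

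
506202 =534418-28216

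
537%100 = 37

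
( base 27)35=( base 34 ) 2I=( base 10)86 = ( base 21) 42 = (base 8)126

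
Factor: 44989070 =2^1*5^1 * 7^1*642701^1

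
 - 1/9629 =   -  1/9629 = - 0.00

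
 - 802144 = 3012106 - 3814250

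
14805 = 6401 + 8404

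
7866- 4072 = 3794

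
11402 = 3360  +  8042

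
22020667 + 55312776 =77333443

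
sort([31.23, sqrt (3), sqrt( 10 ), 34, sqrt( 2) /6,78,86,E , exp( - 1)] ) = [ sqrt(2)/6,  exp( - 1),sqrt(3), E,sqrt( 10), 31.23,34, 78,86]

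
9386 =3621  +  5765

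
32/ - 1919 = -32/1919 = -  0.02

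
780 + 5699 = 6479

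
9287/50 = 185  +  37/50 = 185.74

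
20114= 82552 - 62438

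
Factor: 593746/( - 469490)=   -5^( - 1)*7^ ( - 1 ) * 19^( - 1)*29^2 = - 841/665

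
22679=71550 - 48871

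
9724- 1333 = 8391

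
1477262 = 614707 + 862555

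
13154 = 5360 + 7794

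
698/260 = 349/130 = 2.68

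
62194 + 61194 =123388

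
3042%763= 753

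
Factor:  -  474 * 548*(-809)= 2^3*3^1*79^1*137^1*809^1= 210139368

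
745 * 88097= 65632265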